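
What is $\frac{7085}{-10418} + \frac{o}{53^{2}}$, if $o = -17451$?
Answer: $- \frac{201706283}{29264162} \approx -6.8926$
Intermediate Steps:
$\frac{7085}{-10418} + \frac{o}{53^{2}} = \frac{7085}{-10418} - \frac{17451}{53^{2}} = 7085 \left(- \frac{1}{10418}\right) - \frac{17451}{2809} = - \frac{7085}{10418} - \frac{17451}{2809} = - \frac{201706283}{29264162}$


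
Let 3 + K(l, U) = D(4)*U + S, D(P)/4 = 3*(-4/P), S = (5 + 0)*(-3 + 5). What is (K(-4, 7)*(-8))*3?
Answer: 1848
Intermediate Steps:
S = 10 (S = 5*2 = 10)
D(P) = -48/P (D(P) = 4*(3*(-4/P)) = 4*(-12/P) = -48/P)
K(l, U) = 7 - 12*U (K(l, U) = -3 + ((-48/4)*U + 10) = -3 + ((-48*¼)*U + 10) = -3 + (-12*U + 10) = -3 + (10 - 12*U) = 7 - 12*U)
(K(-4, 7)*(-8))*3 = ((7 - 12*7)*(-8))*3 = ((7 - 84)*(-8))*3 = -77*(-8)*3 = 616*3 = 1848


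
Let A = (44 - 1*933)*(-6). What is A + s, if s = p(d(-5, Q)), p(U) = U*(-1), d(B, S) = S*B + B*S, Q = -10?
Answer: 5234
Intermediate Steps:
d(B, S) = 2*B*S (d(B, S) = B*S + B*S = 2*B*S)
p(U) = -U
s = -100 (s = -2*(-5)*(-10) = -1*100 = -100)
A = 5334 (A = (44 - 933)*(-6) = -889*(-6) = 5334)
A + s = 5334 - 100 = 5234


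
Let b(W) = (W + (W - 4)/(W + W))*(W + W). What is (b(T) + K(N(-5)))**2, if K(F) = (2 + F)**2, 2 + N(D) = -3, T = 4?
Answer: 1681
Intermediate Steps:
N(D) = -5 (N(D) = -2 - 3 = -5)
b(W) = 2*W*(W + (-4 + W)/(2*W)) (b(W) = (W + (-4 + W)/((2*W)))*(2*W) = (W + (-4 + W)*(1/(2*W)))*(2*W) = (W + (-4 + W)/(2*W))*(2*W) = 2*W*(W + (-4 + W)/(2*W)))
(b(T) + K(N(-5)))**2 = ((-4 + 4 + 2*4**2) + (2 - 5)**2)**2 = ((-4 + 4 + 2*16) + (-3)**2)**2 = ((-4 + 4 + 32) + 9)**2 = (32 + 9)**2 = 41**2 = 1681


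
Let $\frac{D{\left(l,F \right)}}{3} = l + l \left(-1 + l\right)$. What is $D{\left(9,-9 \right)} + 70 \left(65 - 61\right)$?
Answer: $523$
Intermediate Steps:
$D{\left(l,F \right)} = 3 l + 3 l \left(-1 + l\right)$ ($D{\left(l,F \right)} = 3 \left(l + l \left(-1 + l\right)\right) = 3 l + 3 l \left(-1 + l\right)$)
$D{\left(9,-9 \right)} + 70 \left(65 - 61\right) = 3 \cdot 9^{2} + 70 \left(65 - 61\right) = 3 \cdot 81 + 70 \cdot 4 = 243 + 280 = 523$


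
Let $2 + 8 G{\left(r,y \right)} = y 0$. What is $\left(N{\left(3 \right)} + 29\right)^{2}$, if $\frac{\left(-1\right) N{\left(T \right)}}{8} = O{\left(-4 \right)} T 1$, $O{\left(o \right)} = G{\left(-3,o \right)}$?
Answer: $1225$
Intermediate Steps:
$G{\left(r,y \right)} = - \frac{1}{4}$ ($G{\left(r,y \right)} = - \frac{1}{4} + \frac{y 0}{8} = - \frac{1}{4} + \frac{1}{8} \cdot 0 = - \frac{1}{4} + 0 = - \frac{1}{4}$)
$O{\left(o \right)} = - \frac{1}{4}$
$N{\left(T \right)} = 2 T$ ($N{\left(T \right)} = - 8 - \frac{T}{4} \cdot 1 = - 8 \left(- \frac{T}{4}\right) = 2 T$)
$\left(N{\left(3 \right)} + 29\right)^{2} = \left(2 \cdot 3 + 29\right)^{2} = \left(6 + 29\right)^{2} = 35^{2} = 1225$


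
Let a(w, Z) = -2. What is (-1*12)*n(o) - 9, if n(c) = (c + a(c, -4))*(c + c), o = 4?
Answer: -201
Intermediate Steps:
n(c) = 2*c*(-2 + c) (n(c) = (c - 2)*(c + c) = (-2 + c)*(2*c) = 2*c*(-2 + c))
(-1*12)*n(o) - 9 = (-1*12)*(2*4*(-2 + 4)) - 9 = -24*4*2 - 9 = -12*16 - 9 = -192 - 9 = -201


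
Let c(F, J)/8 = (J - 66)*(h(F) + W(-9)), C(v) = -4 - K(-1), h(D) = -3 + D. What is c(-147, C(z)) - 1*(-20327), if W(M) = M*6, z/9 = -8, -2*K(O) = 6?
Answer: 129671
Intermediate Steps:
K(O) = -3 (K(O) = -1/2*6 = -3)
z = -72 (z = 9*(-8) = -72)
C(v) = -1 (C(v) = -4 - 1*(-3) = -4 + 3 = -1)
W(M) = 6*M
c(F, J) = 8*(-66 + J)*(-57 + F) (c(F, J) = 8*((J - 66)*((-3 + F) + 6*(-9))) = 8*((-66 + J)*((-3 + F) - 54)) = 8*((-66 + J)*(-57 + F)) = 8*(-66 + J)*(-57 + F))
c(-147, C(z)) - 1*(-20327) = (30096 - 528*(-147) - 456*(-1) + 8*(-147)*(-1)) - 1*(-20327) = (30096 + 77616 + 456 + 1176) + 20327 = 109344 + 20327 = 129671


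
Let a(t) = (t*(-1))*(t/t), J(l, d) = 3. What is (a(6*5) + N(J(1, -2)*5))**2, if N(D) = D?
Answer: 225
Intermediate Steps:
a(t) = -t (a(t) = -t*1 = -t)
(a(6*5) + N(J(1, -2)*5))**2 = (-6*5 + 3*5)**2 = (-1*30 + 15)**2 = (-30 + 15)**2 = (-15)**2 = 225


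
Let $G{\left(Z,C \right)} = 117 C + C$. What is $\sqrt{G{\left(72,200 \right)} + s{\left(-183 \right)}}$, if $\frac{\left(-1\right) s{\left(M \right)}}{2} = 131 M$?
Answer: $\sqrt{71546} \approx 267.48$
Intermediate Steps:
$s{\left(M \right)} = - 262 M$ ($s{\left(M \right)} = - 2 \cdot 131 M = - 262 M$)
$G{\left(Z,C \right)} = 118 C$
$\sqrt{G{\left(72,200 \right)} + s{\left(-183 \right)}} = \sqrt{118 \cdot 200 - -47946} = \sqrt{23600 + 47946} = \sqrt{71546}$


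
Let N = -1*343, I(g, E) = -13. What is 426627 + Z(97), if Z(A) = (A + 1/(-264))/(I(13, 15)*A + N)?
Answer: 180657737305/423456 ≈ 4.2663e+5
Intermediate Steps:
N = -343
Z(A) = (-1/264 + A)/(-343 - 13*A) (Z(A) = (A + 1/(-264))/(-13*A - 343) = (A - 1/264)/(-343 - 13*A) = (-1/264 + A)/(-343 - 13*A))
426627 + Z(97) = 426627 + (1 - 264*97)/(264*(343 + 13*97)) = 426627 + (1 - 25608)/(264*(343 + 1261)) = 426627 + (1/264)*(-25607)/1604 = 426627 + (1/264)*(1/1604)*(-25607) = 426627 - 25607/423456 = 180657737305/423456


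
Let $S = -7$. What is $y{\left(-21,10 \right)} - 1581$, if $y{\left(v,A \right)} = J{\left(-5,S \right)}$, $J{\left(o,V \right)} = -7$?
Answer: $-1588$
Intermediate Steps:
$y{\left(v,A \right)} = -7$
$y{\left(-21,10 \right)} - 1581 = -7 - 1581 = -1588$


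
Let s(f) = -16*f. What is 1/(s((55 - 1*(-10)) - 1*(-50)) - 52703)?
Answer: -1/54543 ≈ -1.8334e-5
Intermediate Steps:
1/(s((55 - 1*(-10)) - 1*(-50)) - 52703) = 1/(-16*((55 - 1*(-10)) - 1*(-50)) - 52703) = 1/(-16*((55 + 10) + 50) - 52703) = 1/(-16*(65 + 50) - 52703) = 1/(-16*115 - 52703) = 1/(-1840 - 52703) = 1/(-54543) = -1/54543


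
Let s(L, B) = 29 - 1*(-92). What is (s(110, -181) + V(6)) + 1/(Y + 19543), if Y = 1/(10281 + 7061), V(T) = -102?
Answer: 6439396775/338914707 ≈ 19.000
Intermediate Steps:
s(L, B) = 121 (s(L, B) = 29 + 92 = 121)
Y = 1/17342 ≈ 5.7663e-5
(s(110, -181) + V(6)) + 1/(Y + 19543) = (121 - 102) + 1/(1/17342 + 19543) = 19 + 1/(338914707/17342) = 19 + 17342/338914707 = 6439396775/338914707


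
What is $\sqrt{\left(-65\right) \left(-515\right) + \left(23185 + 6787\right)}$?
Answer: $\sqrt{63447} \approx 251.89$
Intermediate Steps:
$\sqrt{\left(-65\right) \left(-515\right) + \left(23185 + 6787\right)} = \sqrt{33475 + 29972} = \sqrt{63447}$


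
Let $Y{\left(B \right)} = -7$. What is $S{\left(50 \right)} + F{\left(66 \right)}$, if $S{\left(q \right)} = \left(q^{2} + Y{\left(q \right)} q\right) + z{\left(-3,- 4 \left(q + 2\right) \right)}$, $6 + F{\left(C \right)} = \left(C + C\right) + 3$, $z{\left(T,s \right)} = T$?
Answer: $2276$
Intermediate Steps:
$F{\left(C \right)} = -3 + 2 C$ ($F{\left(C \right)} = -6 + \left(\left(C + C\right) + 3\right) = -6 + \left(2 C + 3\right) = -6 + \left(3 + 2 C\right) = -3 + 2 C$)
$S{\left(q \right)} = -3 + q^{2} - 7 q$ ($S{\left(q \right)} = \left(q^{2} - 7 q\right) - 3 = -3 + q^{2} - 7 q$)
$S{\left(50 \right)} + F{\left(66 \right)} = \left(-3 + 50^{2} - 350\right) + \left(-3 + 2 \cdot 66\right) = \left(-3 + 2500 - 350\right) + \left(-3 + 132\right) = 2147 + 129 = 2276$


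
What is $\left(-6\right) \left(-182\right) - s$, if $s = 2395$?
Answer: $-1303$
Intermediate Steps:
$\left(-6\right) \left(-182\right) - s = \left(-6\right) \left(-182\right) - 2395 = 1092 - 2395 = -1303$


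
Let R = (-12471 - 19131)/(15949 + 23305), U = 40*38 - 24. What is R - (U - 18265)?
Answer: 329109362/19627 ≈ 16768.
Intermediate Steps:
U = 1496 (U = 1520 - 24 = 1496)
R = -15801/19627 (R = -31602/39254 = -31602*1/39254 = -15801/19627 ≈ -0.80506)
R - (U - 18265) = -15801/19627 - (1496 - 18265) = -15801/19627 - 1*(-16769) = -15801/19627 + 16769 = 329109362/19627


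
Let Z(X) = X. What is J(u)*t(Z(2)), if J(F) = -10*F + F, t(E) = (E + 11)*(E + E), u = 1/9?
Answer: -52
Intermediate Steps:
u = 1/9 ≈ 0.11111
t(E) = 2*E*(11 + E) (t(E) = (11 + E)*(2*E) = 2*E*(11 + E))
J(F) = -9*F
J(u)*t(Z(2)) = (-9*1/9)*(2*2*(11 + 2)) = -2*2*13 = -1*52 = -52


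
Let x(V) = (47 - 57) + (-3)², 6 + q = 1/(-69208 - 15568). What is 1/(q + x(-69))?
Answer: -84776/593433 ≈ -0.14286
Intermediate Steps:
q = -508657/84776 (q = -6 + 1/(-69208 - 15568) = -6 + 1/(-84776) = -6 - 1/84776 = -508657/84776 ≈ -6.0000)
x(V) = -1 (x(V) = -10 + 9 = -1)
1/(q + x(-69)) = 1/(-508657/84776 - 1) = 1/(-593433/84776) = -84776/593433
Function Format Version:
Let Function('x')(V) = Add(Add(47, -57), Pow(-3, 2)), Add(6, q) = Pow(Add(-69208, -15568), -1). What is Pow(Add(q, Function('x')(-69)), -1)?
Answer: Rational(-84776, 593433) ≈ -0.14286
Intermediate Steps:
q = Rational(-508657, 84776) (q = Add(-6, Pow(Add(-69208, -15568), -1)) = Add(-6, Pow(-84776, -1)) = Add(-6, Rational(-1, 84776)) = Rational(-508657, 84776) ≈ -6.0000)
Function('x')(V) = -1 (Function('x')(V) = Add(-10, 9) = -1)
Pow(Add(q, Function('x')(-69)), -1) = Pow(Add(Rational(-508657, 84776), -1), -1) = Pow(Rational(-593433, 84776), -1) = Rational(-84776, 593433)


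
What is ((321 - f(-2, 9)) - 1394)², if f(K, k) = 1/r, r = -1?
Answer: 1149184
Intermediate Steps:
f(K, k) = -1 (f(K, k) = 1/(-1) = -1)
((321 - f(-2, 9)) - 1394)² = ((321 - 1*(-1)) - 1394)² = ((321 + 1) - 1394)² = (322 - 1394)² = (-1072)² = 1149184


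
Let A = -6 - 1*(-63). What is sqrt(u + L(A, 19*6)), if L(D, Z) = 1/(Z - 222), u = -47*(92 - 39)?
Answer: I*sqrt(807087)/18 ≈ 49.91*I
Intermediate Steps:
A = 57 (A = -6 + 63 = 57)
u = -2491 (u = -47*53 = -2491)
L(D, Z) = 1/(-222 + Z)
sqrt(u + L(A, 19*6)) = sqrt(-2491 + 1/(-222 + 19*6)) = sqrt(-2491 + 1/(-222 + 114)) = sqrt(-2491 + 1/(-108)) = sqrt(-2491 - 1/108) = sqrt(-269029/108) = I*sqrt(807087)/18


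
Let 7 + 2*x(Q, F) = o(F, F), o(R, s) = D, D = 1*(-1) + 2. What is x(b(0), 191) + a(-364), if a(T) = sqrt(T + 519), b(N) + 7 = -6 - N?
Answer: -3 + sqrt(155) ≈ 9.4499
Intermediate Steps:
D = 1 (D = -1 + 2 = 1)
o(R, s) = 1
b(N) = -13 - N (b(N) = -7 + (-6 - N) = -13 - N)
x(Q, F) = -3 (x(Q, F) = -7/2 + (1/2)*1 = -7/2 + 1/2 = -3)
a(T) = sqrt(519 + T)
x(b(0), 191) + a(-364) = -3 + sqrt(519 - 364) = -3 + sqrt(155)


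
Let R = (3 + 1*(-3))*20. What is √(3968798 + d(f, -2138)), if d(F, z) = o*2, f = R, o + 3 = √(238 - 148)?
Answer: √(3968792 + 6*√10) ≈ 1992.2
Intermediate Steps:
o = -3 + 3*√10 (o = -3 + √(238 - 148) = -3 + √90 = -3 + 3*√10 ≈ 6.4868)
R = 0 (R = (3 - 3)*20 = 0*20 = 0)
f = 0
d(F, z) = -6 + 6*√10 (d(F, z) = (-3 + 3*√10)*2 = -6 + 6*√10)
√(3968798 + d(f, -2138)) = √(3968798 + (-6 + 6*√10)) = √(3968792 + 6*√10)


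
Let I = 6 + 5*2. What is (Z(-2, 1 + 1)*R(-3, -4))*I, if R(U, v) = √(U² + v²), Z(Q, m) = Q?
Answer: -160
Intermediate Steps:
I = 16 (I = 6 + 10 = 16)
(Z(-2, 1 + 1)*R(-3, -4))*I = -2*√((-3)² + (-4)²)*16 = -2*√(9 + 16)*16 = -2*√25*16 = -2*5*16 = -10*16 = -160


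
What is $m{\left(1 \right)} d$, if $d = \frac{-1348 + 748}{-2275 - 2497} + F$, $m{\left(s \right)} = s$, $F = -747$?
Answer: $- \frac{891021}{1193} \approx -746.87$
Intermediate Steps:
$d = - \frac{891021}{1193}$ ($d = \frac{-1348 + 748}{-2275 - 2497} - 747 = - \frac{600}{-4772} - 747 = \left(-600\right) \left(- \frac{1}{4772}\right) - 747 = \frac{150}{1193} - 747 = - \frac{891021}{1193} \approx -746.87$)
$m{\left(1 \right)} d = 1 \left(- \frac{891021}{1193}\right) = - \frac{891021}{1193}$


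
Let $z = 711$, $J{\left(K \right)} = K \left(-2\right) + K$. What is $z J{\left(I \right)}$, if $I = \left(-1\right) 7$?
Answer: $4977$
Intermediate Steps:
$I = -7$
$J{\left(K \right)} = - K$ ($J{\left(K \right)} = - 2 K + K = - K$)
$z J{\left(I \right)} = 711 \left(\left(-1\right) \left(-7\right)\right) = 711 \cdot 7 = 4977$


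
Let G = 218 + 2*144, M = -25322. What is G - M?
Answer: 25828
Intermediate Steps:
G = 506 (G = 218 + 288 = 506)
G - M = 506 - 1*(-25322) = 506 + 25322 = 25828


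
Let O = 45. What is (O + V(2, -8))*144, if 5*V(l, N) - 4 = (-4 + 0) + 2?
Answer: 32688/5 ≈ 6537.6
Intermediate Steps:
V(l, N) = ⅖ (V(l, N) = ⅘ + ((-4 + 0) + 2)/5 = ⅘ + (-4 + 2)/5 = ⅘ + (⅕)*(-2) = ⅘ - ⅖ = ⅖)
(O + V(2, -8))*144 = (45 + ⅖)*144 = (227/5)*144 = 32688/5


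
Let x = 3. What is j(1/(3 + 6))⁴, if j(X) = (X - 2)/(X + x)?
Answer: 83521/614656 ≈ 0.13588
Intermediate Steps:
j(X) = (-2 + X)/(3 + X) (j(X) = (X - 2)/(X + 3) = (-2 + X)/(3 + X))
j(1/(3 + 6))⁴ = ((-2 + 1/(3 + 6))/(3 + 1/(3 + 6)))⁴ = ((-2 + 1/9)/(3 + 1/9))⁴ = ((-2 + ⅑)/(3 + ⅑))⁴ = (-17/9/(28/9))⁴ = ((9/28)*(-17/9))⁴ = (-17/28)⁴ = 83521/614656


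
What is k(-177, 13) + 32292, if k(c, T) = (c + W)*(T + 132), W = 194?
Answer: 34757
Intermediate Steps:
k(c, T) = (132 + T)*(194 + c) (k(c, T) = (c + 194)*(T + 132) = (194 + c)*(132 + T) = (132 + T)*(194 + c))
k(-177, 13) + 32292 = (25608 + 132*(-177) + 194*13 + 13*(-177)) + 32292 = (25608 - 23364 + 2522 - 2301) + 32292 = 2465 + 32292 = 34757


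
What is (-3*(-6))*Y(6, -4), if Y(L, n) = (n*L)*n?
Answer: 1728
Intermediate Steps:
Y(L, n) = L*n² (Y(L, n) = (L*n)*n = L*n²)
(-3*(-6))*Y(6, -4) = (-3*(-6))*(6*(-4)²) = 18*(6*16) = 18*96 = 1728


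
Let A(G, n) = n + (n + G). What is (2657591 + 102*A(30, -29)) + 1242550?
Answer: 3897285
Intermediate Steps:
A(G, n) = G + 2*n (A(G, n) = n + (G + n) = G + 2*n)
(2657591 + 102*A(30, -29)) + 1242550 = (2657591 + 102*(30 + 2*(-29))) + 1242550 = (2657591 + 102*(30 - 58)) + 1242550 = (2657591 + 102*(-28)) + 1242550 = (2657591 - 2856) + 1242550 = 2654735 + 1242550 = 3897285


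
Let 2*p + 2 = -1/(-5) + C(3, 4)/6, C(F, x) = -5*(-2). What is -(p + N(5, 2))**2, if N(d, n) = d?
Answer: -5476/225 ≈ -24.338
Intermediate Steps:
C(F, x) = 10
p = -1/15 (p = -1 + (-1/(-5) + 10/6)/2 = -1 + (-1*(-1/5) + 10*(1/6))/2 = -1 + (1/5 + 5/3)/2 = -1 + (1/2)*(28/15) = -1 + 14/15 = -1/15 ≈ -0.066667)
-(p + N(5, 2))**2 = -(-1/15 + 5)**2 = -(74/15)**2 = -1*5476/225 = -5476/225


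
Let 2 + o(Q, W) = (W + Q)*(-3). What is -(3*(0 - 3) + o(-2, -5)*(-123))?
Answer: 2346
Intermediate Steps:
o(Q, W) = -2 - 3*Q - 3*W (o(Q, W) = -2 + (W + Q)*(-3) = -2 + (Q + W)*(-3) = -2 + (-3*Q - 3*W) = -2 - 3*Q - 3*W)
-(3*(0 - 3) + o(-2, -5)*(-123)) = -(3*(0 - 3) + (-2 - 3*(-2) - 3*(-5))*(-123)) = -(3*(-3) + (-2 + 6 + 15)*(-123)) = -(-9 + 19*(-123)) = -(-9 - 2337) = -1*(-2346) = 2346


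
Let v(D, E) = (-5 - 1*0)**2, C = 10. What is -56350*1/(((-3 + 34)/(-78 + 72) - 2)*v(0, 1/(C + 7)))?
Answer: 13524/43 ≈ 314.51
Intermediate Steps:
v(D, E) = 25 (v(D, E) = (-5 + 0)**2 = (-5)**2 = 25)
-56350*1/(((-3 + 34)/(-78 + 72) - 2)*v(0, 1/(C + 7))) = -56350*1/(25*((-3 + 34)/(-78 + 72) - 2)) = -56350*1/(25*(31/(-6) - 2)) = -56350*1/(25*(31*(-1/6) - 2)) = -56350*1/(25*(-31/6 - 2)) = -56350/(25*(-43/6)) = -56350/(-1075/6) = -56350*(-6/1075) = 13524/43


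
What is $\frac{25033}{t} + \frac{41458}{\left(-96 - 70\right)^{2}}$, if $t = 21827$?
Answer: $\frac{797356557}{300732406} \approx 2.6514$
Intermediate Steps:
$\frac{25033}{t} + \frac{41458}{\left(-96 - 70\right)^{2}} = \frac{25033}{21827} + \frac{41458}{\left(-96 - 70\right)^{2}} = 25033 \cdot \frac{1}{21827} + \frac{41458}{\left(-166\right)^{2}} = \frac{25033}{21827} + \frac{41458}{27556} = \frac{25033}{21827} + 41458 \cdot \frac{1}{27556} = \frac{25033}{21827} + \frac{20729}{13778} = \frac{797356557}{300732406}$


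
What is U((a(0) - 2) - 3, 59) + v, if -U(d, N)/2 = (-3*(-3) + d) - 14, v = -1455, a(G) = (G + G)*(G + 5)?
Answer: -1435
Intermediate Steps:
a(G) = 2*G*(5 + G) (a(G) = (2*G)*(5 + G) = 2*G*(5 + G))
U(d, N) = 10 - 2*d (U(d, N) = -2*((-3*(-3) + d) - 14) = -2*((9 + d) - 14) = -2*(-5 + d) = 10 - 2*d)
U((a(0) - 2) - 3, 59) + v = (10 - 2*((2*0*(5 + 0) - 2) - 3)) - 1455 = (10 - 2*((2*0*5 - 2) - 3)) - 1455 = (10 - 2*((0 - 2) - 3)) - 1455 = (10 - 2*(-2 - 3)) - 1455 = (10 - 2*(-5)) - 1455 = (10 + 10) - 1455 = 20 - 1455 = -1435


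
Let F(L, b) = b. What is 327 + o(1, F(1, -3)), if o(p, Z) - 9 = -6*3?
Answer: 318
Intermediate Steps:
o(p, Z) = -9 (o(p, Z) = 9 - 6*3 = 9 - 1*18 = 9 - 18 = -9)
327 + o(1, F(1, -3)) = 327 - 9 = 318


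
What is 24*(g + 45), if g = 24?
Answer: 1656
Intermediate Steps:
24*(g + 45) = 24*(24 + 45) = 24*69 = 1656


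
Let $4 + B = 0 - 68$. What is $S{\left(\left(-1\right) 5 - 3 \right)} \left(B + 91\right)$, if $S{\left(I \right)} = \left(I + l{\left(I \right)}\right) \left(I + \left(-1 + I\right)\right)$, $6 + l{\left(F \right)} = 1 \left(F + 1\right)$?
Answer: $6783$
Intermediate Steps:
$l{\left(F \right)} = -5 + F$ ($l{\left(F \right)} = -6 + 1 \left(F + 1\right) = -6 + 1 \left(1 + F\right) = -6 + \left(1 + F\right) = -5 + F$)
$B = -72$ ($B = -4 + \left(0 - 68\right) = -4 - 68 = -72$)
$S{\left(I \right)} = \left(-1 + 2 I\right) \left(-5 + 2 I\right)$ ($S{\left(I \right)} = \left(I + \left(-5 + I\right)\right) \left(I + \left(-1 + I\right)\right) = \left(-5 + 2 I\right) \left(-1 + 2 I\right) = \left(-1 + 2 I\right) \left(-5 + 2 I\right)$)
$S{\left(\left(-1\right) 5 - 3 \right)} \left(B + 91\right) = \left(5 - 12 \left(\left(-1\right) 5 - 3\right) + 4 \left(\left(-1\right) 5 - 3\right)^{2}\right) \left(-72 + 91\right) = \left(5 - 12 \left(-5 - 3\right) + 4 \left(-5 - 3\right)^{2}\right) 19 = \left(5 - -96 + 4 \left(-8\right)^{2}\right) 19 = \left(5 + 96 + 4 \cdot 64\right) 19 = \left(5 + 96 + 256\right) 19 = 357 \cdot 19 = 6783$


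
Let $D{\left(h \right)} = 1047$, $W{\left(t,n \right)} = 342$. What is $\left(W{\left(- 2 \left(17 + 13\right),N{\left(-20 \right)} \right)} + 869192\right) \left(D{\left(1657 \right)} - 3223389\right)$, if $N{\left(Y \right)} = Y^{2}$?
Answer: $-2801935928628$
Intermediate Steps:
$\left(W{\left(- 2 \left(17 + 13\right),N{\left(-20 \right)} \right)} + 869192\right) \left(D{\left(1657 \right)} - 3223389\right) = \left(342 + 869192\right) \left(1047 - 3223389\right) = 869534 \left(-3222342\right) = -2801935928628$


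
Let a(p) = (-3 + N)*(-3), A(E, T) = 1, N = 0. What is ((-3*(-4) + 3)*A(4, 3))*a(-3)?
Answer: 135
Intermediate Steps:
a(p) = 9 (a(p) = (-3 + 0)*(-3) = -3*(-3) = 9)
((-3*(-4) + 3)*A(4, 3))*a(-3) = ((-3*(-4) + 3)*1)*9 = ((12 + 3)*1)*9 = (15*1)*9 = 15*9 = 135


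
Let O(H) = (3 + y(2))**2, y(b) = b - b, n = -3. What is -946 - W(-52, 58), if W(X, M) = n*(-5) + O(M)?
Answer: -970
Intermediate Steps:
y(b) = 0
O(H) = 9 (O(H) = (3 + 0)**2 = 3**2 = 9)
W(X, M) = 24 (W(X, M) = -3*(-5) + 9 = 15 + 9 = 24)
-946 - W(-52, 58) = -946 - 1*24 = -946 - 24 = -970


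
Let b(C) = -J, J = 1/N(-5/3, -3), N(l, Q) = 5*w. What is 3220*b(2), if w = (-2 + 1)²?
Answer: -644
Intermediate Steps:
w = 1 (w = (-1)² = 1)
N(l, Q) = 5 (N(l, Q) = 5*1 = 5)
J = ⅕ (J = 1/5 = ⅕ ≈ 0.20000)
b(C) = -⅕ (b(C) = -1*⅕ = -⅕)
3220*b(2) = 3220*(-⅕) = -644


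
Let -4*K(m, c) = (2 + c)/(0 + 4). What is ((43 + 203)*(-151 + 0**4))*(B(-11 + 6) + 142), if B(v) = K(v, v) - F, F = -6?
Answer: -44036583/8 ≈ -5.5046e+6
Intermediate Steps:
K(m, c) = -1/8 - c/16 (K(m, c) = -(2 + c)/(4*(0 + 4)) = -(2 + c)/(4*4) = -(1/2 + c/4)/4 = -1/8 - c/16)
B(v) = 47/8 - v/16 (B(v) = (-1/8 - v/16) - 1*(-6) = (-1/8 - v/16) + 6 = 47/8 - v/16)
((43 + 203)*(-151 + 0**4))*(B(-11 + 6) + 142) = ((43 + 203)*(-151 + 0**4))*((47/8 - (-11 + 6)/16) + 142) = (246*(-151 + 0))*((47/8 - 1/16*(-5)) + 142) = (246*(-151))*((47/8 + 5/16) + 142) = -37146*(99/16 + 142) = -37146*2371/16 = -44036583/8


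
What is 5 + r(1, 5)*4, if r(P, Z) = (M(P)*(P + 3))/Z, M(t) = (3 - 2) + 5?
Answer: 121/5 ≈ 24.200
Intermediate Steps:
M(t) = 6 (M(t) = 1 + 5 = 6)
r(P, Z) = (18 + 6*P)/Z (r(P, Z) = (6*(P + 3))/Z = (6*(3 + P))/Z = (18 + 6*P)/Z)
5 + r(1, 5)*4 = 5 + (6*(3 + 1)/5)*4 = 5 + (6*(⅕)*4)*4 = 5 + (24/5)*4 = 5 + 96/5 = 121/5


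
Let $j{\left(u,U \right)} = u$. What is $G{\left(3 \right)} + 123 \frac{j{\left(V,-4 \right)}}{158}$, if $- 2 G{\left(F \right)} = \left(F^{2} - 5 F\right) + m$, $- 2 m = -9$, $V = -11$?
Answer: $- \frac{2469}{316} \approx -7.8133$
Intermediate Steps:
$m = \frac{9}{2}$ ($m = \left(- \frac{1}{2}\right) \left(-9\right) = \frac{9}{2} \approx 4.5$)
$G{\left(F \right)} = - \frac{9}{4} - \frac{F^{2}}{2} + \frac{5 F}{2}$ ($G{\left(F \right)} = - \frac{\left(F^{2} - 5 F\right) + \frac{9}{2}}{2} = - \frac{\frac{9}{2} + F^{2} - 5 F}{2} = - \frac{9}{4} - \frac{F^{2}}{2} + \frac{5 F}{2}$)
$G{\left(3 \right)} + 123 \frac{j{\left(V,-4 \right)}}{158} = \left(- \frac{9}{4} - \frac{3^{2}}{2} + \frac{5}{2} \cdot 3\right) + 123 \left(- \frac{11}{158}\right) = \left(- \frac{9}{4} - \frac{9}{2} + \frac{15}{2}\right) + 123 \left(\left(-11\right) \frac{1}{158}\right) = \left(- \frac{9}{4} - \frac{9}{2} + \frac{15}{2}\right) + 123 \left(- \frac{11}{158}\right) = \frac{3}{4} - \frac{1353}{158} = - \frac{2469}{316}$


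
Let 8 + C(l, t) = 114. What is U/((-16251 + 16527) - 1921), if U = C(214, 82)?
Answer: -106/1645 ≈ -0.064438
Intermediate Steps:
C(l, t) = 106 (C(l, t) = -8 + 114 = 106)
U = 106
U/((-16251 + 16527) - 1921) = 106/((-16251 + 16527) - 1921) = 106/(276 - 1921) = 106/(-1645) = 106*(-1/1645) = -106/1645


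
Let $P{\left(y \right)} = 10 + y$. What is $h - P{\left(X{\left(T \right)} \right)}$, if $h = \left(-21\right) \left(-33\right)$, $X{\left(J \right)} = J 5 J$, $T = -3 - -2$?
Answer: $678$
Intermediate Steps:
$T = -1$ ($T = -3 + 2 = -1$)
$X{\left(J \right)} = 5 J^{2}$ ($X{\left(J \right)} = 5 J J = 5 J^{2}$)
$h = 693$
$h - P{\left(X{\left(T \right)} \right)} = 693 - \left(10 + 5 \left(-1\right)^{2}\right) = 693 - \left(10 + 5 \cdot 1\right) = 693 - \left(10 + 5\right) = 693 - 15 = 678$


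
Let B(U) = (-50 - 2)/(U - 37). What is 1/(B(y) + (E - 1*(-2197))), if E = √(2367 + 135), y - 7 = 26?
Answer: 1105/2440799 - 3*√278/4881598 ≈ 0.00044247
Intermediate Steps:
y = 33 (y = 7 + 26 = 33)
E = 3*√278 (E = √2502 = 3*√278 ≈ 50.020)
B(U) = -52/(-37 + U)
1/(B(y) + (E - 1*(-2197))) = 1/(-52/(-37 + 33) + (3*√278 - 1*(-2197))) = 1/(-52/(-4) + (3*√278 + 2197)) = 1/(-52*(-¼) + (2197 + 3*√278)) = 1/(13 + (2197 + 3*√278)) = 1/(2210 + 3*√278)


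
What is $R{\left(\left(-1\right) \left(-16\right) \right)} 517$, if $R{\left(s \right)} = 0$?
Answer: $0$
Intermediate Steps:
$R{\left(\left(-1\right) \left(-16\right) \right)} 517 = 0 \cdot 517 = 0$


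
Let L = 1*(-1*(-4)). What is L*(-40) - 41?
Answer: -201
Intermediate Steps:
L = 4 (L = 1*4 = 4)
L*(-40) - 41 = 4*(-40) - 41 = -160 - 41 = -201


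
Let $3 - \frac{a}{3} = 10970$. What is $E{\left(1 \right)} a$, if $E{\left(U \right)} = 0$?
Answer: $0$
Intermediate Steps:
$a = -32901$ ($a = 9 - 32910 = -32901$)
$E{\left(1 \right)} a = 0 \left(-32901\right) = 0$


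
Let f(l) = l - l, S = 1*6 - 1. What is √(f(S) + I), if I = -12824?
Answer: 2*I*√3206 ≈ 113.24*I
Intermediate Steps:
S = 5 (S = 6 - 1 = 5)
f(l) = 0
√(f(S) + I) = √(0 - 12824) = √(-12824) = 2*I*√3206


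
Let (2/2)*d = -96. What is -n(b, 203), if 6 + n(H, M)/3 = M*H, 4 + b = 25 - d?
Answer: -71235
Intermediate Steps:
d = -96
b = 117 (b = -4 + (25 - 1*(-96)) = -4 + (25 + 96) = -4 + 121 = 117)
n(H, M) = -18 + 3*H*M (n(H, M) = -18 + 3*(M*H) = -18 + 3*(H*M) = -18 + 3*H*M)
-n(b, 203) = -(-18 + 3*117*203) = -(-18 + 71253) = -1*71235 = -71235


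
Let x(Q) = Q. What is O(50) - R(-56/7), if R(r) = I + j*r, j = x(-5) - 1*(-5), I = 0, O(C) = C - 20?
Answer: 30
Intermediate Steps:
O(C) = -20 + C
j = 0 (j = -5 - 1*(-5) = -5 + 5 = 0)
R(r) = 0 (R(r) = 0 + 0*r = 0 + 0 = 0)
O(50) - R(-56/7) = (-20 + 50) - 1*0 = 30 + 0 = 30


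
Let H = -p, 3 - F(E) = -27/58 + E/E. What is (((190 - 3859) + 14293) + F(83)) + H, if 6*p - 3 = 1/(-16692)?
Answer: 30862139285/2904408 ≈ 10626.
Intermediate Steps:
F(E) = 143/58 (F(E) = 3 - (-27/58 + E/E) = 3 - (-27*1/58 + 1) = 3 - (-27/58 + 1) = 3 - 1*31/58 = 3 - 31/58 = 143/58)
p = 50075/100152 (p = ½ + (⅙)/(-16692) = ½ + (⅙)*(-1/16692) = ½ - 1/100152 = 50075/100152 ≈ 0.49999)
H = -50075/100152 (H = -1*50075/100152 = -50075/100152 ≈ -0.49999)
(((190 - 3859) + 14293) + F(83)) + H = (((190 - 3859) + 14293) + 143/58) - 50075/100152 = ((-3669 + 14293) + 143/58) - 50075/100152 = (10624 + 143/58) - 50075/100152 = 616335/58 - 50075/100152 = 30862139285/2904408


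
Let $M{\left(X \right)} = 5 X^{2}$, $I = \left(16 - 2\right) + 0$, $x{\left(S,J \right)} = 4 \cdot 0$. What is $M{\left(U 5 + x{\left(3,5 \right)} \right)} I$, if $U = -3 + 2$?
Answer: $1750$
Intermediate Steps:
$x{\left(S,J \right)} = 0$
$U = -1$
$I = 14$ ($I = 14 + 0 = 14$)
$M{\left(U 5 + x{\left(3,5 \right)} \right)} I = 5 \left(\left(-1\right) 5 + 0\right)^{2} \cdot 14 = 5 \left(-5 + 0\right)^{2} \cdot 14 = 5 \left(-5\right)^{2} \cdot 14 = 5 \cdot 25 \cdot 14 = 125 \cdot 14 = 1750$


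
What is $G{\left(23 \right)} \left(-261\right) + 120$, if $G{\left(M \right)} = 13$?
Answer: $-3273$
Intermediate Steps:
$G{\left(23 \right)} \left(-261\right) + 120 = 13 \left(-261\right) + 120 = -3393 + 120 = -3273$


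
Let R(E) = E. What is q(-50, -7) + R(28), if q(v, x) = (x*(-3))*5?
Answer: 133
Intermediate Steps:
q(v, x) = -15*x (q(v, x) = -3*x*5 = -15*x)
q(-50, -7) + R(28) = -15*(-7) + 28 = 105 + 28 = 133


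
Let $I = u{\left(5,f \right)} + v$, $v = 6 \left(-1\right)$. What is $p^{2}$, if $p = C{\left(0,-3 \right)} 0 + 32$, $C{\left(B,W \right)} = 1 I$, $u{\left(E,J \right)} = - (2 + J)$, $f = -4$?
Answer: $1024$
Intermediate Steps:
$v = -6$
$u{\left(E,J \right)} = -2 - J$
$I = -4$ ($I = \left(-2 - -4\right) - 6 = \left(-2 + 4\right) - 6 = 2 - 6 = -4$)
$C{\left(B,W \right)} = -4$ ($C{\left(B,W \right)} = 1 \left(-4\right) = -4$)
$p = 32$ ($p = \left(-4\right) 0 + 32 = 0 + 32 = 32$)
$p^{2} = 32^{2} = 1024$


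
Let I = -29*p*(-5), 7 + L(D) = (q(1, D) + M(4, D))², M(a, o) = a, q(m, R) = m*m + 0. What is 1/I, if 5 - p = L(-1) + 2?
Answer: -1/2175 ≈ -0.00045977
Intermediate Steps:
q(m, R) = m² (q(m, R) = m² + 0 = m²)
L(D) = 18 (L(D) = -7 + (1² + 4)² = -7 + (1 + 4)² = -7 + 5² = -7 + 25 = 18)
p = -15 (p = 5 - (18 + 2) = 5 - 1*20 = 5 - 20 = -15)
I = -2175 (I = -29*(-15)*(-5) = 435*(-5) = -2175)
1/I = 1/(-2175) = -1/2175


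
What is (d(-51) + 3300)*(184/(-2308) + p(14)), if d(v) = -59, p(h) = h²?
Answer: 366382086/577 ≈ 6.3498e+5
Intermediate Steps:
(d(-51) + 3300)*(184/(-2308) + p(14)) = (-59 + 3300)*(184/(-2308) + 14²) = 3241*(184*(-1/2308) + 196) = 3241*(-46/577 + 196) = 3241*(113046/577) = 366382086/577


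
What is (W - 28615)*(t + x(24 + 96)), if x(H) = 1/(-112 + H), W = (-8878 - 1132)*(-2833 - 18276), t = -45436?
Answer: -76794798120325/8 ≈ -9.5994e+12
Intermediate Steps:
W = 211301090 (W = -10010*(-21109) = 211301090)
(W - 28615)*(t + x(24 + 96)) = (211301090 - 28615)*(-45436 + 1/(-112 + (24 + 96))) = 211272475*(-45436 + 1/(-112 + 120)) = 211272475*(-45436 + 1/8) = 211272475*(-45436 + ⅛) = 211272475*(-363487/8) = -76794798120325/8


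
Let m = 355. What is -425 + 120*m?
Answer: 42175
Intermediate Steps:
-425 + 120*m = -425 + 120*355 = -425 + 42600 = 42175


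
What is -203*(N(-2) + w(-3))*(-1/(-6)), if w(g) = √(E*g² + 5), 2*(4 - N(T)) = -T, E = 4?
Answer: -203/2 - 203*√41/6 ≈ -318.14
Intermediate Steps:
N(T) = 4 + T/2 (N(T) = 4 - (-1)*T/2 = 4 + T/2)
w(g) = √(5 + 4*g²) (w(g) = √(4*g² + 5) = √(5 + 4*g²))
-203*(N(-2) + w(-3))*(-1/(-6)) = -203*((4 + (½)*(-2)) + √(5 + 4*(-3)²))*(-1/(-6)) = -203*((4 - 1) + √(5 + 4*9))*(-1*(-⅙)) = -203*(3 + √(5 + 36))/6 = -203*(3 + √41)/6 = -203*(½ + √41/6) = -203/2 - 203*√41/6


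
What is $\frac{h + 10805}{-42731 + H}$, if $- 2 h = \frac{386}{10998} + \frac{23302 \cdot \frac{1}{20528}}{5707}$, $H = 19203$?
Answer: $- \frac{535450022101139}{1165949902525824} \approx -0.45924$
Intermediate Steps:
$h = - \frac{874566301}{49555844208}$ ($h = - \frac{\frac{386}{10998} + \frac{23302 \cdot \frac{1}{20528}}{5707}}{2} = - \frac{386 \cdot \frac{1}{10998} + 23302 \cdot \frac{1}{20528} \cdot \frac{1}{5707}}{2} = - \frac{\frac{193}{5499} + \frac{11651}{10264} \cdot \frac{1}{5707}}{2} = - \frac{\frac{193}{5499} + \frac{11651}{58576648}}{2} = \left(- \frac{1}{2}\right) \frac{874566301}{24777922104} = - \frac{874566301}{49555844208} \approx -0.017648$)
$\frac{h + 10805}{-42731 + H} = \frac{- \frac{874566301}{49555844208} + 10805}{-42731 + 19203} = \frac{535450022101139}{49555844208 \left(-23528\right)} = \frac{535450022101139}{49555844208} \left(- \frac{1}{23528}\right) = - \frac{535450022101139}{1165949902525824}$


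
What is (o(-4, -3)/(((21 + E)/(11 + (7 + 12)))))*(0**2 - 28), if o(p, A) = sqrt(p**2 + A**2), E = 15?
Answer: -350/3 ≈ -116.67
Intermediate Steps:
o(p, A) = sqrt(A**2 + p**2)
(o(-4, -3)/(((21 + E)/(11 + (7 + 12)))))*(0**2 - 28) = (sqrt((-3)**2 + (-4)**2)/(((21 + 15)/(11 + (7 + 12)))))*(0**2 - 28) = (sqrt(9 + 16)/((36/(11 + 19))))*(0 - 28) = (sqrt(25)/((36/30)))*(-28) = (5/((36*(1/30))))*(-28) = (5/(6/5))*(-28) = (5*(5/6))*(-28) = (25/6)*(-28) = -350/3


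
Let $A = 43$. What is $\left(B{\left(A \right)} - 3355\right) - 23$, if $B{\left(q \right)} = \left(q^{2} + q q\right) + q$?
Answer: $363$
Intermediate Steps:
$B{\left(q \right)} = q + 2 q^{2}$ ($B{\left(q \right)} = \left(q^{2} + q^{2}\right) + q = 2 q^{2} + q = q + 2 q^{2}$)
$\left(B{\left(A \right)} - 3355\right) - 23 = \left(43 \left(1 + 2 \cdot 43\right) - 3355\right) - 23 = \left(43 \left(1 + 86\right) - 3355\right) - 23 = \left(43 \cdot 87 - 3355\right) - 23 = \left(3741 - 3355\right) - 23 = 386 - 23 = 363$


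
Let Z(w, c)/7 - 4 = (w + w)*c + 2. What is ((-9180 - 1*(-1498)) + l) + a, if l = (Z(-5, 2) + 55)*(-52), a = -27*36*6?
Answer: -11278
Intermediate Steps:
a = -5832 (a = -972*6 = -5832)
Z(w, c) = 42 + 14*c*w (Z(w, c) = 28 + 7*((w + w)*c + 2) = 28 + 7*((2*w)*c + 2) = 28 + 7*(2*c*w + 2) = 28 + 7*(2 + 2*c*w) = 28 + (14 + 14*c*w) = 42 + 14*c*w)
l = 2236 (l = ((42 + 14*2*(-5)) + 55)*(-52) = ((42 - 140) + 55)*(-52) = (-98 + 55)*(-52) = -43*(-52) = 2236)
((-9180 - 1*(-1498)) + l) + a = ((-9180 - 1*(-1498)) + 2236) - 5832 = ((-9180 + 1498) + 2236) - 5832 = (-7682 + 2236) - 5832 = -5446 - 5832 = -11278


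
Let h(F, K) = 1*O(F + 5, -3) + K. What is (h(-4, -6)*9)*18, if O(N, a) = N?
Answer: -810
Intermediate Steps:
h(F, K) = 5 + F + K (h(F, K) = 1*(F + 5) + K = 1*(5 + F) + K = (5 + F) + K = 5 + F + K)
(h(-4, -6)*9)*18 = ((5 - 4 - 6)*9)*18 = -5*9*18 = -45*18 = -810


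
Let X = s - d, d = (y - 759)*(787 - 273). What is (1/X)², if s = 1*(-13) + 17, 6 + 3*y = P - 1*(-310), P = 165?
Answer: 9/863643096976 ≈ 1.0421e-11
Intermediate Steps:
y = 469/3 (y = -2 + (165 - 1*(-310))/3 = -2 + (165 + 310)/3 = -2 + (⅓)*475 = -2 + 475/3 = 469/3 ≈ 156.33)
d = -929312/3 (d = (469/3 - 759)*(787 - 273) = -1808/3*514 = -929312/3 ≈ -3.0977e+5)
s = 4 (s = -13 + 17 = 4)
X = 929324/3 (X = 4 - 1*(-929312/3) = 4 + 929312/3 = 929324/3 ≈ 3.0977e+5)
(1/X)² = (1/(929324/3))² = (3/929324)² = 9/863643096976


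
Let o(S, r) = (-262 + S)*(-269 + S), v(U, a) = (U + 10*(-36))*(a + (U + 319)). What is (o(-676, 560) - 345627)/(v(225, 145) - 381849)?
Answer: -180261/158288 ≈ -1.1388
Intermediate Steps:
v(U, a) = (-360 + U)*(319 + U + a) (v(U, a) = (U - 360)*(a + (319 + U)) = (-360 + U)*(319 + U + a))
o(S, r) = (-269 + S)*(-262 + S)
(o(-676, 560) - 345627)/(v(225, 145) - 381849) = ((70478 + (-676)² - 531*(-676)) - 345627)/((-114840 + 225² - 360*145 - 41*225 + 225*145) - 381849) = ((70478 + 456976 + 358956) - 345627)/((-114840 + 50625 - 52200 - 9225 + 32625) - 381849) = (886410 - 345627)/(-93015 - 381849) = 540783/(-474864) = 540783*(-1/474864) = -180261/158288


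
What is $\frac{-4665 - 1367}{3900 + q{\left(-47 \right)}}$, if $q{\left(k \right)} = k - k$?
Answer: $- \frac{116}{75} \approx -1.5467$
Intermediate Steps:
$q{\left(k \right)} = 0$
$\frac{-4665 - 1367}{3900 + q{\left(-47 \right)}} = \frac{-4665 - 1367}{3900 + 0} = - \frac{6032}{3900} = \left(-6032\right) \frac{1}{3900} = - \frac{116}{75}$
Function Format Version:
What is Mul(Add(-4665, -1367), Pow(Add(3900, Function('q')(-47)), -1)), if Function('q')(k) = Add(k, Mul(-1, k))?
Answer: Rational(-116, 75) ≈ -1.5467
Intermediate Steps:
Function('q')(k) = 0
Mul(Add(-4665, -1367), Pow(Add(3900, Function('q')(-47)), -1)) = Mul(Add(-4665, -1367), Pow(Add(3900, 0), -1)) = Mul(-6032, Pow(3900, -1)) = Mul(-6032, Rational(1, 3900)) = Rational(-116, 75)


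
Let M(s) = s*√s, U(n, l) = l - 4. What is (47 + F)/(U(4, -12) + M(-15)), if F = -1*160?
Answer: 1808/3631 - 1695*I*√15/3631 ≈ 0.49793 - 1.808*I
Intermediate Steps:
U(n, l) = -4 + l
F = -160
M(s) = s^(3/2)
(47 + F)/(U(4, -12) + M(-15)) = (47 - 160)/((-4 - 12) + (-15)^(3/2)) = -113/(-16 - 15*I*√15)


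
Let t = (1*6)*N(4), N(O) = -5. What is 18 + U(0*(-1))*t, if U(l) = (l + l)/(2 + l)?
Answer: 18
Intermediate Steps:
U(l) = 2*l/(2 + l) (U(l) = (2*l)/(2 + l) = 2*l/(2 + l))
t = -30 (t = (1*6)*(-5) = 6*(-5) = -30)
18 + U(0*(-1))*t = 18 + (2*(0*(-1))/(2 + 0*(-1)))*(-30) = 18 + (2*0/(2 + 0))*(-30) = 18 + (2*0/2)*(-30) = 18 + (2*0*(½))*(-30) = 18 + 0*(-30) = 18 + 0 = 18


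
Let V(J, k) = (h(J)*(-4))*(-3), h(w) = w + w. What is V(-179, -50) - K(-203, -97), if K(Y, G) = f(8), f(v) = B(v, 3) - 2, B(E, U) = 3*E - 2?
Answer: -4316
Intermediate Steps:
h(w) = 2*w
B(E, U) = -2 + 3*E
f(v) = -4 + 3*v (f(v) = (-2 + 3*v) - 2 = -4 + 3*v)
V(J, k) = 24*J (V(J, k) = ((2*J)*(-4))*(-3) = -8*J*(-3) = 24*J)
K(Y, G) = 20 (K(Y, G) = -4 + 3*8 = -4 + 24 = 20)
V(-179, -50) - K(-203, -97) = 24*(-179) - 1*20 = -4296 - 20 = -4316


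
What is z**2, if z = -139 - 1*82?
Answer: 48841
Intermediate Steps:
z = -221 (z = -139 - 82 = -221)
z**2 = (-221)**2 = 48841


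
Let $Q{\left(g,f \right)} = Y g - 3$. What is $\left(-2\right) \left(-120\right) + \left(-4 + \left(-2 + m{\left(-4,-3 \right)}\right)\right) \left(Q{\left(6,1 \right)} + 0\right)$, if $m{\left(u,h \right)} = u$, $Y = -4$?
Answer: $510$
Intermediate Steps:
$Q{\left(g,f \right)} = -3 - 4 g$ ($Q{\left(g,f \right)} = - 4 g - 3 = -3 - 4 g$)
$\left(-2\right) \left(-120\right) + \left(-4 + \left(-2 + m{\left(-4,-3 \right)}\right)\right) \left(Q{\left(6,1 \right)} + 0\right) = \left(-2\right) \left(-120\right) + \left(-4 - 6\right) \left(\left(-3 - 24\right) + 0\right) = 240 + \left(-4 - 6\right) \left(\left(-3 - 24\right) + 0\right) = 240 - 10 \left(-27 + 0\right) = 240 - -270 = 240 + 270 = 510$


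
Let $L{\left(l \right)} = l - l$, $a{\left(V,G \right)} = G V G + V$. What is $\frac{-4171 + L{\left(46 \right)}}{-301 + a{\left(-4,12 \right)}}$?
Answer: $\frac{4171}{881} \approx 4.7344$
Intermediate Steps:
$a{\left(V,G \right)} = V + V G^{2}$ ($a{\left(V,G \right)} = V G^{2} + V = V + V G^{2}$)
$L{\left(l \right)} = 0$
$\frac{-4171 + L{\left(46 \right)}}{-301 + a{\left(-4,12 \right)}} = \frac{-4171 + 0}{-301 - 4 \left(1 + 12^{2}\right)} = - \frac{4171}{-301 - 4 \left(1 + 144\right)} = - \frac{4171}{-301 - 580} = - \frac{4171}{-881} = \left(-4171\right) \left(- \frac{1}{881}\right) = \frac{4171}{881}$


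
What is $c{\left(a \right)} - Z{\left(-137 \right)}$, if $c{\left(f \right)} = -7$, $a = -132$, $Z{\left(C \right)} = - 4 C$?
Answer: $-555$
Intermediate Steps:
$c{\left(a \right)} - Z{\left(-137 \right)} = -7 - \left(-4\right) \left(-137\right) = -7 - 548 = -555$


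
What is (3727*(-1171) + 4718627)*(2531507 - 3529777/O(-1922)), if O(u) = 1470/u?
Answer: 372222024560804/147 ≈ 2.5321e+12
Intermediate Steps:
(3727*(-1171) + 4718627)*(2531507 - 3529777/O(-1922)) = (3727*(-1171) + 4718627)*(2531507 - 3529777/(1470/(-1922))) = (-4364317 + 4718627)*(2531507 - 3529777/(1470*(-1/1922))) = 354310*(2531507 - 3529777/(-735/961)) = 354310*(2531507 - 3529777*(-961/735)) = 354310*(2531507 + 3392115697/735) = 354310*(5252773342/735) = 372222024560804/147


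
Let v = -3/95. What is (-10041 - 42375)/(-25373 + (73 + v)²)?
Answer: 473054400/180938701 ≈ 2.6144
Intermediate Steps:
v = -3/95 (v = -3*1/95 = -3/95 ≈ -0.031579)
(-10041 - 42375)/(-25373 + (73 + v)²) = (-10041 - 42375)/(-25373 + (73 - 3/95)²) = -52416/(-25373 + (6932/95)²) = -52416/(-25373 + 48052624/9025) = -52416/(-180938701/9025) = -52416*(-9025/180938701) = 473054400/180938701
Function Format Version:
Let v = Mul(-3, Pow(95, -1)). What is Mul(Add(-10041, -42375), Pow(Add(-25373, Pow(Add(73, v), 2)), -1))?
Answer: Rational(473054400, 180938701) ≈ 2.6144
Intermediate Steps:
v = Rational(-3, 95) (v = Mul(-3, Rational(1, 95)) = Rational(-3, 95) ≈ -0.031579)
Mul(Add(-10041, -42375), Pow(Add(-25373, Pow(Add(73, v), 2)), -1)) = Mul(Add(-10041, -42375), Pow(Add(-25373, Pow(Add(73, Rational(-3, 95)), 2)), -1)) = Mul(-52416, Pow(Add(-25373, Pow(Rational(6932, 95), 2)), -1)) = Mul(-52416, Pow(Add(-25373, Rational(48052624, 9025)), -1)) = Mul(-52416, Pow(Rational(-180938701, 9025), -1)) = Mul(-52416, Rational(-9025, 180938701)) = Rational(473054400, 180938701)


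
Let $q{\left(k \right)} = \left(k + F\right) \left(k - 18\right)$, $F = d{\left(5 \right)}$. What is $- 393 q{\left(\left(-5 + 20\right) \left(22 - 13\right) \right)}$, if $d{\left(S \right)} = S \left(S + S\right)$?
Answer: $-8506485$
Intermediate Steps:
$d{\left(S \right)} = 2 S^{2}$ ($d{\left(S \right)} = S 2 S = 2 S^{2}$)
$F = 50$ ($F = 2 \cdot 5^{2} = 2 \cdot 25 = 50$)
$q{\left(k \right)} = \left(-18 + k\right) \left(50 + k\right)$ ($q{\left(k \right)} = \left(k + 50\right) \left(k - 18\right) = \left(50 + k\right) \left(-18 + k\right) = \left(-18 + k\right) \left(50 + k\right)$)
$- 393 q{\left(\left(-5 + 20\right) \left(22 - 13\right) \right)} = - 393 \left(-900 + \left(\left(-5 + 20\right) \left(22 - 13\right)\right)^{2} + 32 \left(-5 + 20\right) \left(22 - 13\right)\right) = - 393 \left(-900 + \left(15 \cdot 9\right)^{2} + 32 \cdot 15 \cdot 9\right) = - 393 \left(-900 + 135^{2} + 32 \cdot 135\right) = - 393 \left(-900 + 18225 + 4320\right) = \left(-393\right) 21645 = -8506485$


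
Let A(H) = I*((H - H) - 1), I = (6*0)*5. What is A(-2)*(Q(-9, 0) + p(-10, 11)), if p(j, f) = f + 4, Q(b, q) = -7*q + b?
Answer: 0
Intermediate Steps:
I = 0 (I = 0*5 = 0)
Q(b, q) = b - 7*q
p(j, f) = 4 + f
A(H) = 0 (A(H) = 0*((H - H) - 1) = 0*(0 - 1) = 0*(-1) = 0)
A(-2)*(Q(-9, 0) + p(-10, 11)) = 0*((-9 - 7*0) + (4 + 11)) = 0*((-9 + 0) + 15) = 0*(-9 + 15) = 0*6 = 0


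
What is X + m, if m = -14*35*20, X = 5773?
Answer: -4027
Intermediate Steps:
m = -9800 (m = -490*20 = -9800)
X + m = 5773 - 9800 = -4027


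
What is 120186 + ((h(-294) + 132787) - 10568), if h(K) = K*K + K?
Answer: 328547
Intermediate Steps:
h(K) = K + K² (h(K) = K² + K = K + K²)
120186 + ((h(-294) + 132787) - 10568) = 120186 + ((-294*(1 - 294) + 132787) - 10568) = 120186 + ((-294*(-293) + 132787) - 10568) = 120186 + ((86142 + 132787) - 10568) = 120186 + (218929 - 10568) = 120186 + 208361 = 328547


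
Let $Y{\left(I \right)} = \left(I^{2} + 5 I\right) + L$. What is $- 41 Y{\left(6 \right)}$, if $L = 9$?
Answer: $-3075$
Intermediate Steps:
$Y{\left(I \right)} = 9 + I^{2} + 5 I$ ($Y{\left(I \right)} = \left(I^{2} + 5 I\right) + 9 = 9 + I^{2} + 5 I$)
$- 41 Y{\left(6 \right)} = - 41 \left(9 + 6^{2} + 5 \cdot 6\right) = - 41 \left(9 + 36 + 30\right) = \left(-41\right) 75 = -3075$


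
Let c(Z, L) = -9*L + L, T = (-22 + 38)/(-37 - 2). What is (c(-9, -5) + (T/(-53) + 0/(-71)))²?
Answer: 6838628416/4272489 ≈ 1600.6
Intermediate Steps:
T = -16/39 (T = 16/(-39) = 16*(-1/39) = -16/39 ≈ -0.41026)
c(Z, L) = -8*L
(c(-9, -5) + (T/(-53) + 0/(-71)))² = (-8*(-5) + (-16/39/(-53) + 0/(-71)))² = (40 + (-16/39*(-1/53) + 0*(-1/71)))² = (40 + (16/2067 + 0))² = (40 + 16/2067)² = (82696/2067)² = 6838628416/4272489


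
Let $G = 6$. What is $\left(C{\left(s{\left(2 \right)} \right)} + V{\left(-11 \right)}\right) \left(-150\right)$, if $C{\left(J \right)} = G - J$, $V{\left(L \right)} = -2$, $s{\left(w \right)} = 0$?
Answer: $-600$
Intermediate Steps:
$C{\left(J \right)} = 6 - J$
$\left(C{\left(s{\left(2 \right)} \right)} + V{\left(-11 \right)}\right) \left(-150\right) = \left(\left(6 - 0\right) - 2\right) \left(-150\right) = \left(\left(6 + 0\right) - 2\right) \left(-150\right) = \left(6 - 2\right) \left(-150\right) = 4 \left(-150\right) = -600$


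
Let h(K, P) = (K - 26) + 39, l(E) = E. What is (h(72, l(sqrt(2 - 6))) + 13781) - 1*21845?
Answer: -7979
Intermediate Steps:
h(K, P) = 13 + K (h(K, P) = (-26 + K) + 39 = 13 + K)
(h(72, l(sqrt(2 - 6))) + 13781) - 1*21845 = ((13 + 72) + 13781) - 1*21845 = (85 + 13781) - 21845 = 13866 - 21845 = -7979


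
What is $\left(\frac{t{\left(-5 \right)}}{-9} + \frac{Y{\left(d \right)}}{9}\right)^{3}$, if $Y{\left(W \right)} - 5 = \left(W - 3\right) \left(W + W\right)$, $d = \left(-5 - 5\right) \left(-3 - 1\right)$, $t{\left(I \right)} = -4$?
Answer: $\frac{26171619209}{729} \approx 3.5901 \cdot 10^{7}$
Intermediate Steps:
$d = 40$ ($d = \left(-10\right) \left(-4\right) = 40$)
$Y{\left(W \right)} = 5 + 2 W \left(-3 + W\right)$ ($Y{\left(W \right)} = 5 + \left(W - 3\right) \left(W + W\right) = 5 + \left(-3 + W\right) 2 W = 5 + 2 W \left(-3 + W\right)$)
$\left(\frac{t{\left(-5 \right)}}{-9} + \frac{Y{\left(d \right)}}{9}\right)^{3} = \left(- \frac{4}{-9} + \frac{5 - 240 + 2 \cdot 40^{2}}{9}\right)^{3} = \left(\left(-4\right) \left(- \frac{1}{9}\right) + \left(5 - 240 + 2 \cdot 1600\right) \frac{1}{9}\right)^{3} = \left(\frac{4}{9} + \left(5 - 240 + 3200\right) \frac{1}{9}\right)^{3} = \left(\frac{4}{9} + 2965 \cdot \frac{1}{9}\right)^{3} = \left(\frac{4}{9} + \frac{2965}{9}\right)^{3} = \left(\frac{2969}{9}\right)^{3} = \frac{26171619209}{729}$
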